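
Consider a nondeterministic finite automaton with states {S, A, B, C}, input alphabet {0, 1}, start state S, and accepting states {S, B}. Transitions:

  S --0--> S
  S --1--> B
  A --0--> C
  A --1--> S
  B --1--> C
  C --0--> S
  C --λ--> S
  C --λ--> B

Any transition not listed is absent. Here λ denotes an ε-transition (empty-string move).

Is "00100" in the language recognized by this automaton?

Start in {S}.
Read '0': {S} → {S}.
Read '0': {S} → {S}.
Read '1': {S} → {B}.
Read '0': {B} → ∅.
The set is empty and remains empty for the remaining 1 symbol.
The final set ∅ contains no accepting state.

No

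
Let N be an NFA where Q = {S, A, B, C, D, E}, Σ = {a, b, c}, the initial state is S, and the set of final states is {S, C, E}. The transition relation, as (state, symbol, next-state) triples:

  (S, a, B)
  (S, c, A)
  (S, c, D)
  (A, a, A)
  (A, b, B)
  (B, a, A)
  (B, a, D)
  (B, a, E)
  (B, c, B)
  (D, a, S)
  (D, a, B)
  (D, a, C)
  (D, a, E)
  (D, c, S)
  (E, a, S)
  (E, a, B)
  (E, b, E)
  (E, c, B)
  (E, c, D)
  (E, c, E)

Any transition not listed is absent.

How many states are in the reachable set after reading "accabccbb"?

Start in {S}.
Read 'a': {S} → {B}.
Read 'c': {B} → {B}.
Read 'c': {B} → {B}.
Read 'a': {B} → {A, D, E}.
Read 'b': {A, D, E} → {B, E}.
Read 'c': {B, E} → {B, D, E}.
Read 'c': {B, D, E} → {S, B, D, E}.
Read 'b': {S, B, D, E} → {E}.
Read 'b': {E} → {E}.
That set has 1 state.

1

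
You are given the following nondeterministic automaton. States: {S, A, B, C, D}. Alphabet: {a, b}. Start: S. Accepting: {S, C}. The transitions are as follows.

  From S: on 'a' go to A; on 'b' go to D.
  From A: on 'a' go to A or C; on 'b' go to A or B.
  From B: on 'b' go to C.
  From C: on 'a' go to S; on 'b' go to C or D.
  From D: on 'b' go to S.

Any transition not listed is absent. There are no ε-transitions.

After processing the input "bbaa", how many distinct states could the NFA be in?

2

Start in {S}.
Read 'b': S→{D}; now {D}.
Read 'b': D→{S}; now {S}.
Read 'a': S→{A}; now {A}.
Read 'a': A→{A, C}; now {A, C}.
That set has 2 states.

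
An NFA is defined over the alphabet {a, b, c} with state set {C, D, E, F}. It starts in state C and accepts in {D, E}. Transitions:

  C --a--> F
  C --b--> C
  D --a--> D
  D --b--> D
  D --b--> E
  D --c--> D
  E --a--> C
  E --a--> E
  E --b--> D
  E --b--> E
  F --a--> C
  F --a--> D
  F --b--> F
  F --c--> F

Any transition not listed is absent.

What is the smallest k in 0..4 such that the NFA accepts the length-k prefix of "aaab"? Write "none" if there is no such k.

2

Start in {C}.
Read 'a': {C} → {F}.
Read 'a': {F} → {C, D}.
None of the earlier sets intersect F, but {C, D} does.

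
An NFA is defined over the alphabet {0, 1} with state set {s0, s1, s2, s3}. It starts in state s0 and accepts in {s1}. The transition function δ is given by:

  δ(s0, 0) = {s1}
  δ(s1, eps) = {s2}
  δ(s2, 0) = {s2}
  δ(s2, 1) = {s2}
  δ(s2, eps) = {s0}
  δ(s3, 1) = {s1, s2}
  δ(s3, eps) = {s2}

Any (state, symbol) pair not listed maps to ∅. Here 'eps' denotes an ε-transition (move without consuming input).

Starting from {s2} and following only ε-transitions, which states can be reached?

{s0, s2}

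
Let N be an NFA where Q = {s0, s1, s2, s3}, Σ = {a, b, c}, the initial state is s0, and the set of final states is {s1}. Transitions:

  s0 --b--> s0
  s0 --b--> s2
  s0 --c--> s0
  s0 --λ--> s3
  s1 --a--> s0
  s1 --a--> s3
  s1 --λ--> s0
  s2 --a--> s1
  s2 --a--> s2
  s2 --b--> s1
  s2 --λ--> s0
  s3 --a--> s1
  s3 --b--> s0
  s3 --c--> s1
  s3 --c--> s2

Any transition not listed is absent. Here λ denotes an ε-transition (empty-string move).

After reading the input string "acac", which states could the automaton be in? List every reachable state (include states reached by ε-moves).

{s0, s1, s2, s3}

Start: ε-closure({s0}) = {s0, s3}.
Read 'a': s0→∅, s3→{s1}; union {s1}; ε-closure = {s0, s1, s3}.
Read 'c': s0→{s0}, s1→∅, s3→{s1, s2}; union {s0, s1, s2}; ε-closure = {s0, s1, s2, s3}.
Read 'a': s0→∅, s1→{s0, s3}, s2→{s1, s2}, s3→{s1}; now {s0, s1, s2, s3}.
Read 'c': s0→{s0}, s1→∅, s2→∅, s3→{s1, s2}; union {s0, s1, s2}; ε-closure = {s0, s1, s2, s3}.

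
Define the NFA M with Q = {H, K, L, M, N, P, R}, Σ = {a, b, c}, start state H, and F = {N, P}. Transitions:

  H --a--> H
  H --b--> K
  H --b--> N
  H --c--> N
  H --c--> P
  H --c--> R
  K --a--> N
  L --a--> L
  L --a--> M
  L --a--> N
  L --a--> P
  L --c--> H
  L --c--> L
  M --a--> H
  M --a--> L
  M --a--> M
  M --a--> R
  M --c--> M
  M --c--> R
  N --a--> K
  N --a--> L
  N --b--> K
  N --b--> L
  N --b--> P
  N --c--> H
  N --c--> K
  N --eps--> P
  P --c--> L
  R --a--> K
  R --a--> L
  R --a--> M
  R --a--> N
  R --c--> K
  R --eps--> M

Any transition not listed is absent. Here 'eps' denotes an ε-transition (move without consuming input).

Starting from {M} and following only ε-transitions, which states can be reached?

{M}

Begin with {M}.
No ε-moves leave this set, so the closure equals the set itself.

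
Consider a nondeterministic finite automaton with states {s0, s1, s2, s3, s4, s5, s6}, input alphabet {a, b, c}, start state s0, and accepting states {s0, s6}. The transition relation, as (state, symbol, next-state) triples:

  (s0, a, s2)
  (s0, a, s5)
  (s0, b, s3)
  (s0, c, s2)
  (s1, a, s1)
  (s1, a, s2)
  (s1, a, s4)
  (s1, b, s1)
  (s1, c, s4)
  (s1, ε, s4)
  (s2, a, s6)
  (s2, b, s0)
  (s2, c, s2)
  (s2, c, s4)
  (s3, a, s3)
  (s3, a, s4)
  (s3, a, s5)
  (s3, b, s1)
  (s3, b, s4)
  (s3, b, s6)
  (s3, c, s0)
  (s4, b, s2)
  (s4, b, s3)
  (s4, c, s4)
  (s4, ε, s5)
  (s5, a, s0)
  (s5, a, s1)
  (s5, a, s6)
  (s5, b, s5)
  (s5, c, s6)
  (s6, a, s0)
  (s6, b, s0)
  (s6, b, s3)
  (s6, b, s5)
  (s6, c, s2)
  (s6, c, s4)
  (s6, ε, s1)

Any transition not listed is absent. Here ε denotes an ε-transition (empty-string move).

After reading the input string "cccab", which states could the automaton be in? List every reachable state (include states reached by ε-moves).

{s0, s1, s2, s3, s4, s5}

Start in {s0}.
Read 'c': {s0} → {s2}.
Read 'c': {s2} → {s2, s4, s5}.
Read 'c': {s2, s4, s5} → {s1, s2, s4, s5, s6}.
Read 'a': {s1, s2, s4, s5, s6} → {s0, s1, s2, s4, s5, s6}.
Read 'b': {s0, s1, s2, s4, s5, s6} → {s0, s1, s2, s3, s4, s5}.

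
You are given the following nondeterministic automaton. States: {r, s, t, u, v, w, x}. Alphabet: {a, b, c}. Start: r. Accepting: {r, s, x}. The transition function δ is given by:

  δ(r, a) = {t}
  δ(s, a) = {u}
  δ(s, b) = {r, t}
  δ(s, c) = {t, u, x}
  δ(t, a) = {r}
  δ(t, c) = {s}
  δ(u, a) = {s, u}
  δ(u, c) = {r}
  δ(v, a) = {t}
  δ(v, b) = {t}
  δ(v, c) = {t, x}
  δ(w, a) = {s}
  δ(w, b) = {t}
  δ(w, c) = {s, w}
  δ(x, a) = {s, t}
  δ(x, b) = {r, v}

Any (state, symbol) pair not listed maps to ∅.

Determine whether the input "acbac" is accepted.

Yes

Start in {r}.
Read 'a': r→{t}; now {t}.
Read 'c': t→{s}; now {s}.
Read 'b': s→{r, t}; now {r, t}.
Read 'a': r→{t}, t→{r}; now {r, t}.
Read 'c': r→∅, t→{s}; now {s}.
The final set {s} contains the accepting state s.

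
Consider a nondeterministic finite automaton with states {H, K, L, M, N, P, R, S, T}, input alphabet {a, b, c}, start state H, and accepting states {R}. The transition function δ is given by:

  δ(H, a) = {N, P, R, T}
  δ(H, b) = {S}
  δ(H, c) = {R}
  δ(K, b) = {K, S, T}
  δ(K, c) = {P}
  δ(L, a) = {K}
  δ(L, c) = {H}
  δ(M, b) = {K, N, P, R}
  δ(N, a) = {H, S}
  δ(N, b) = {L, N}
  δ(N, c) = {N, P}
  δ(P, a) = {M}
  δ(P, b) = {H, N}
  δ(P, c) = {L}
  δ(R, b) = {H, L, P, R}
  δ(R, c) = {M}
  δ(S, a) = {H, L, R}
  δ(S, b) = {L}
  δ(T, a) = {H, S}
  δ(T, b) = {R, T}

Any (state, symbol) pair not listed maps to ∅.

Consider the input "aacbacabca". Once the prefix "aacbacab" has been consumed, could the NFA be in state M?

No

Start in {H}.
Read 'a': H→{N, P, R, T}; now {N, P, R, T}.
Read 'a': N→{H, S}, P→{M}, R→∅, T→{H, S}; now {H, M, S}.
Read 'c': H→{R}, M→∅, S→∅; now {R}.
Read 'b': R→{H, L, P, R}; now {H, L, P, R}.
Read 'a': H→{N, P, R, T}, L→{K}, P→{M}, R→∅; now {K, M, N, P, R, T}.
Read 'c': K→{P}, M→∅, N→{N, P}, P→{L}, R→{M}, T→∅; now {L, M, N, P}.
Read 'a': L→{K}, M→∅, N→{H, S}, P→{M}; now {H, K, M, S}.
Read 'b': H→{S}, K→{K, S, T}, M→{K, N, P, R}, S→{L}; now {K, L, N, P, R, S, T}.
State M is not in {K, L, N, P, R, S, T}.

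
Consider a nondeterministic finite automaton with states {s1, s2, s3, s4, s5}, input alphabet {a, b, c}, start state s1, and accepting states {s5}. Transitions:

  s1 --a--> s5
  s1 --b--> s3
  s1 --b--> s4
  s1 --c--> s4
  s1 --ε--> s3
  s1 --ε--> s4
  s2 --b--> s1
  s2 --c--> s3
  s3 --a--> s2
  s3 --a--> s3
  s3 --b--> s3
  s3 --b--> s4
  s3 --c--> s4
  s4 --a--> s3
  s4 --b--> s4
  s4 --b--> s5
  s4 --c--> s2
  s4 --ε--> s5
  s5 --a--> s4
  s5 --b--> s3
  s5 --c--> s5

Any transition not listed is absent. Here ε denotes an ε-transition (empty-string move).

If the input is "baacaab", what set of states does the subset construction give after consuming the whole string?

Start: ε-closure({s1}) = {s1, s3, s4, s5}.
Read 'b': {s1, s3, s4, s5} → {s3, s4, s5}.
Read 'a': {s3, s4, s5} → {s2, s3, s4, s5}.
Read 'a': {s2, s3, s4, s5} → {s2, s3, s4, s5}.
Read 'c': {s2, s3, s4, s5} → {s2, s3, s4, s5}.
Read 'a': {s2, s3, s4, s5} → {s2, s3, s4, s5}.
Read 'a': {s2, s3, s4, s5} → {s2, s3, s4, s5}.
Read 'b': {s2, s3, s4, s5} → {s1, s3, s4, s5}.

{s1, s3, s4, s5}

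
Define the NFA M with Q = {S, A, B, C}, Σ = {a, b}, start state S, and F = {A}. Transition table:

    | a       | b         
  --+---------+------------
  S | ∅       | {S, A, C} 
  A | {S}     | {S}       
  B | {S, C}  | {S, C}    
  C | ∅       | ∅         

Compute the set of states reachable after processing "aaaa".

Start in {S}.
Read 'a': S→∅; now ∅.
The set is empty and remains empty for the remaining 3 symbols.

∅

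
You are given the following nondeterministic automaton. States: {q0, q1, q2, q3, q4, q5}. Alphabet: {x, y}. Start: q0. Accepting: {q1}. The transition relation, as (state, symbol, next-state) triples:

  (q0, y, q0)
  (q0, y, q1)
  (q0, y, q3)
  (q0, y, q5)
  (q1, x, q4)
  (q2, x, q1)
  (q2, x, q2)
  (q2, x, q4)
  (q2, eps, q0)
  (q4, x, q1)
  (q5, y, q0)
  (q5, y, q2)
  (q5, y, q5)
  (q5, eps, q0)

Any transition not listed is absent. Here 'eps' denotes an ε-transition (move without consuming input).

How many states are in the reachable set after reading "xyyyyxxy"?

Start in {q0}.
Read 'x': {q0} → ∅.
The set is empty and remains empty for the remaining 7 symbols.
That set has 0 states.

0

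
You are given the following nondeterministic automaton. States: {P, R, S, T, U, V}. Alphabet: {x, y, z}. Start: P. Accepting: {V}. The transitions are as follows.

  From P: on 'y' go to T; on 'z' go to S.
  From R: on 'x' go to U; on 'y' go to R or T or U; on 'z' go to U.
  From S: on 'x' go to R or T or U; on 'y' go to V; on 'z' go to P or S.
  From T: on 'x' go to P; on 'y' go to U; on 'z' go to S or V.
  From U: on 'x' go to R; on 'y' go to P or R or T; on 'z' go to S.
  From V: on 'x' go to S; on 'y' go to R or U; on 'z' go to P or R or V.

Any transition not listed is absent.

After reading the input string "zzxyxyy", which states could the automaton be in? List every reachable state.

{P, R, T, U}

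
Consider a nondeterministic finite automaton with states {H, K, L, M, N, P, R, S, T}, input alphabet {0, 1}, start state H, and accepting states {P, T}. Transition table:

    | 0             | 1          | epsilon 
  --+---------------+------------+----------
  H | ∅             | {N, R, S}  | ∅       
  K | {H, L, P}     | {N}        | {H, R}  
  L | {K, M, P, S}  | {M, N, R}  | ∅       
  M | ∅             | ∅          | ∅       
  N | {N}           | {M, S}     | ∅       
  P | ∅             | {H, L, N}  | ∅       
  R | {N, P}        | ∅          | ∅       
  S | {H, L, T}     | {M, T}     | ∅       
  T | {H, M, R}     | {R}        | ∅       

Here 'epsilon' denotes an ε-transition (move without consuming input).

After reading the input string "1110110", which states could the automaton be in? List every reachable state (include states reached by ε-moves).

Start in {H}.
Read '1': H→{N, R, S}; now {N, R, S}.
Read '1': N→{M, S}, R→∅, S→{M, T}; now {M, S, T}.
Read '1': M→∅, S→{M, T}, T→{R}; now {M, R, T}.
Read '0': M→∅, R→{N, P}, T→{H, M, R}; now {H, M, N, P, R}.
Read '1': H→{N, R, S}, M→∅, N→{M, S}, P→{H, L, N}, R→∅; now {H, L, M, N, R, S}.
Read '1': H→{N, R, S}, L→{M, N, R}, M→∅, N→{M, S}, R→∅, S→{M, T}; now {M, N, R, S, T}.
Read '0': M→∅, N→{N}, R→{N, P}, S→{H, L, T}, T→{H, M, R}; now {H, L, M, N, P, R, T}.

{H, L, M, N, P, R, T}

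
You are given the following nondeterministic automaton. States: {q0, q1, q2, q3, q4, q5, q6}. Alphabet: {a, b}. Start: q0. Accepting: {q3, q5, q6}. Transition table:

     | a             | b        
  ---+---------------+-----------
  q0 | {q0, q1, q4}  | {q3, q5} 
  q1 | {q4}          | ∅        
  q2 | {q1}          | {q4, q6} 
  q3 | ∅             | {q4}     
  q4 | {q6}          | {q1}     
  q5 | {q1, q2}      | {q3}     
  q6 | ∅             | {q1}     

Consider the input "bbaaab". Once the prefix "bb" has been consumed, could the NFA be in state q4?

Yes

Start in {q0}.
Read 'b': {q0} → {q3, q5}.
Read 'b': {q3, q5} → {q3, q4}.
State q4 is in {q3, q4}.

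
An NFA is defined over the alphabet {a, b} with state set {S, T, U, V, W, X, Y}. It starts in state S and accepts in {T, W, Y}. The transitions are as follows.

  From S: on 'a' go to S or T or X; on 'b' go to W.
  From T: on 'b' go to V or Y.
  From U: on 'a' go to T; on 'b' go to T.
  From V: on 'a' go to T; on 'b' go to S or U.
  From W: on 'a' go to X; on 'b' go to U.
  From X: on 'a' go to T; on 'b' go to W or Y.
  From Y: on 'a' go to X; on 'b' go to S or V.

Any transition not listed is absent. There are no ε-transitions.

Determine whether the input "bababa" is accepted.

No

Start in {S}.
Read 'b': {S} → {W}.
Read 'a': {W} → {X}.
Read 'b': {X} → {W, Y}.
Read 'a': {W, Y} → {X}.
Read 'b': {X} → {W, Y}.
Read 'a': {W, Y} → {X}.
The final set {X} contains no accepting state.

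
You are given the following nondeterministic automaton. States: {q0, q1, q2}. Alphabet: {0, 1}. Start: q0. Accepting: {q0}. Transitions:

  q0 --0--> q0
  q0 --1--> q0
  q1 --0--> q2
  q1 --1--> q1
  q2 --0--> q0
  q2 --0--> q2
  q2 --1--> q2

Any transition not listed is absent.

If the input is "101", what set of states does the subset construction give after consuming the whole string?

{q0}

Start in {q0}.
Read '1': q0→{q0}; now {q0}.
Read '0': q0→{q0}; now {q0}.
Read '1': q0→{q0}; now {q0}.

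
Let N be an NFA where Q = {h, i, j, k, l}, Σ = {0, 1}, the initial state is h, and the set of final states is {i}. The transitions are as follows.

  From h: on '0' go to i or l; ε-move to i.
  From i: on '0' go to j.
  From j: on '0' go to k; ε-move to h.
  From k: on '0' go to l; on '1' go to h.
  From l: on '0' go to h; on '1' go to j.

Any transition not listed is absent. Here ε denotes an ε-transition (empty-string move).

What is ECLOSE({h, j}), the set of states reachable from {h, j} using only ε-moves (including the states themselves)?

{h, i, j}

Begin with {h, j}.
ε-move h → i; add i.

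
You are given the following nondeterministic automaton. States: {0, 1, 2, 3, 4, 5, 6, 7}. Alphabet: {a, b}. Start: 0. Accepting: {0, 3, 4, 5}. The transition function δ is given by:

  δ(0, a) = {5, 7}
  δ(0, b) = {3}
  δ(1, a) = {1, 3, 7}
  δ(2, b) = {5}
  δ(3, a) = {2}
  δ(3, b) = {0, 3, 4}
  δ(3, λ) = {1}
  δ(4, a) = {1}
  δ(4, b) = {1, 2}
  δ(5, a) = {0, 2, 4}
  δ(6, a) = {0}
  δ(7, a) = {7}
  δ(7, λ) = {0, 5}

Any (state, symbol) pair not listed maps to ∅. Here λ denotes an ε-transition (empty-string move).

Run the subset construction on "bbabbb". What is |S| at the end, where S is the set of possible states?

6

Start in {0}.
Read 'b': 0→{3}; union {3}; ε-closure = {1, 3}.
Read 'b': 1→∅, 3→{0, 3, 4}; union {0, 3, 4}; ε-closure = {0, 1, 3, 4}.
Read 'a': 0→{5, 7}, 1→{1, 3, 7}, 3→{2}, 4→{1}; union {1, 2, 3, 5, 7}; ε-closure = {0, 1, 2, 3, 5, 7}.
Read 'b': 0→{3}, 1→∅, 2→{5}, 3→{0, 3, 4}, 5→∅, 7→∅; union {0, 3, 4, 5}; ε-closure = {0, 1, 3, 4, 5}.
Read 'b': 0→{3}, 1→∅, 3→{0, 3, 4}, 4→{1, 2}, 5→∅; now {0, 1, 2, 3, 4}.
Read 'b': 0→{3}, 1→∅, 2→{5}, 3→{0, 3, 4}, 4→{1, 2}; now {0, 1, 2, 3, 4, 5}.
That set has 6 states.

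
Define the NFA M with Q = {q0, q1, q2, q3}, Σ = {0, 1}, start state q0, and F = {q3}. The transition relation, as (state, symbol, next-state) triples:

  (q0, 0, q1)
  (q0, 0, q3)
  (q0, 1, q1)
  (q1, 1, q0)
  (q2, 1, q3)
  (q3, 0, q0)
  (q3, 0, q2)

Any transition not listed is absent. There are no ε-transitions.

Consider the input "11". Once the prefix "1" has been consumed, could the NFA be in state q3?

Start in {q0}.
Read '1': {q0} → {q1}.
State q3 is not in {q1}.

No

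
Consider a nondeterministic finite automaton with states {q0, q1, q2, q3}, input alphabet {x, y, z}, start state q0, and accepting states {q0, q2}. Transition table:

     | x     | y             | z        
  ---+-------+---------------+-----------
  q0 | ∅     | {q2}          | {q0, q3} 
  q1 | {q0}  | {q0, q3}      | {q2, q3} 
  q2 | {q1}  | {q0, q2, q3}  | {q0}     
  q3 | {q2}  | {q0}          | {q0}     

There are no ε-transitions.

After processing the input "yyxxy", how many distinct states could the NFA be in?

3

Start in {q0}.
Read 'y': q0→{q2}; now {q2}.
Read 'y': q2→{q0, q2, q3}; now {q0, q2, q3}.
Read 'x': q0→∅, q2→{q1}, q3→{q2}; now {q1, q2}.
Read 'x': q1→{q0}, q2→{q1}; now {q0, q1}.
Read 'y': q0→{q2}, q1→{q0, q3}; now {q0, q2, q3}.
That set has 3 states.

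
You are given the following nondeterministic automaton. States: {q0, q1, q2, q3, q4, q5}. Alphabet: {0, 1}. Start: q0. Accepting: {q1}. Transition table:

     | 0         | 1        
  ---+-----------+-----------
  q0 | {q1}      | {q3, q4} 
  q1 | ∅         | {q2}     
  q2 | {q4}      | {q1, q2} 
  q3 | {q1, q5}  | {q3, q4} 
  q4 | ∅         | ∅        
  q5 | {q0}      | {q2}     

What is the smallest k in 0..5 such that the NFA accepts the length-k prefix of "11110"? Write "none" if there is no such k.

5

Start in {q0}.
Read '1': {q0} → {q3, q4}.
Read '1': {q3, q4} → {q3, q4}.
Read '1': {q3, q4} → {q3, q4}.
Read '1': {q3, q4} → {q3, q4}.
Read '0': {q3, q4} → {q1, q5}.
None of the earlier sets intersect F, but {q1, q5} does.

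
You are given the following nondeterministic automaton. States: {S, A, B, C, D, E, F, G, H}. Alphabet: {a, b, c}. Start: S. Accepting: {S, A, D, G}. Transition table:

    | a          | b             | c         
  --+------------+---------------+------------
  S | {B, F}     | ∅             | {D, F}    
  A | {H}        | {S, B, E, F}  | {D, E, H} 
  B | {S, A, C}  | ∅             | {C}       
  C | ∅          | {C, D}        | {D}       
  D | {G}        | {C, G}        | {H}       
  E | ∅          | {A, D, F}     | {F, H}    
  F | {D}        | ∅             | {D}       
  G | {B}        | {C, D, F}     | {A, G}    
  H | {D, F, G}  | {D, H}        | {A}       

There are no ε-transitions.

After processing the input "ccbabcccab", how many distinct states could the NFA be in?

5

Start in {S}.
Read 'c': {S} → {D, F}.
Read 'c': {D, F} → {D, H}.
Read 'b': {D, H} → {C, D, G, H}.
Read 'a': {C, D, G, H} → {B, D, F, G}.
Read 'b': {B, D, F, G} → {C, D, F, G}.
Read 'c': {C, D, F, G} → {A, D, G, H}.
Read 'c': {A, D, G, H} → {A, D, E, G, H}.
Read 'c': {A, D, E, G, H} → {A, D, E, F, G, H}.
Read 'a': {A, D, E, F, G, H} → {B, D, F, G, H}.
Read 'b': {B, D, F, G, H} → {C, D, F, G, H}.
That set has 5 states.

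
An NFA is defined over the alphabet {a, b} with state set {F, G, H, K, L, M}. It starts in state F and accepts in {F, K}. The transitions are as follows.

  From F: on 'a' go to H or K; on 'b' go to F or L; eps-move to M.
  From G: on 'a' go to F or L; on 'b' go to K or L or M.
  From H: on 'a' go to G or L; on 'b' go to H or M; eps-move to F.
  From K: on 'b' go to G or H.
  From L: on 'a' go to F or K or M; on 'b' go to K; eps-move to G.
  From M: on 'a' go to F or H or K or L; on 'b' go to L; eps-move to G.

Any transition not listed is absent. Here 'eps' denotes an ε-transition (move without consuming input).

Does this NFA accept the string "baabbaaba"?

Yes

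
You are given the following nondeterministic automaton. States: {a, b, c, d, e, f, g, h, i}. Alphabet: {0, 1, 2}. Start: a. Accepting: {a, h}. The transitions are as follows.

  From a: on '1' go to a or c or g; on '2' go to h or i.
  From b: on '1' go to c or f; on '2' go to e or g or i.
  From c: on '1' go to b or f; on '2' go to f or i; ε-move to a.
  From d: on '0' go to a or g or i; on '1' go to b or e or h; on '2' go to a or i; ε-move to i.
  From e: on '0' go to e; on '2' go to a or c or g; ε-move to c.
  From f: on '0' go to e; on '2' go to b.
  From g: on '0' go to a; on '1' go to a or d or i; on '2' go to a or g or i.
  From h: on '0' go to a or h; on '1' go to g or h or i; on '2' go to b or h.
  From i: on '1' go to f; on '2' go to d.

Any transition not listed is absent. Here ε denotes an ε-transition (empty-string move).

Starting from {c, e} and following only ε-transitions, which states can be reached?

{a, c, e}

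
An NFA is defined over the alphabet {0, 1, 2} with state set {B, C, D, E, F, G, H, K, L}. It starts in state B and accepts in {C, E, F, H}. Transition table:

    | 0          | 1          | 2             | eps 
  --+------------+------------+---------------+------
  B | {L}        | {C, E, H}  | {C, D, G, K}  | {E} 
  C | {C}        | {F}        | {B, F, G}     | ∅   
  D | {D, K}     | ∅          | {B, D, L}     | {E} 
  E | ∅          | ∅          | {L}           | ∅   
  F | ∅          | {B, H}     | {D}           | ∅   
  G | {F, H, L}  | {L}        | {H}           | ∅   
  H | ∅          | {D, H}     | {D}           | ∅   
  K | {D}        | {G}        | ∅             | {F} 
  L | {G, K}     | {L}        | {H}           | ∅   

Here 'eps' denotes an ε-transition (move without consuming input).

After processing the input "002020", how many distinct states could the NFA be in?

Start: ε-closure({B}) = {B, E}.
Read '0': B→{L}, E→∅; now {L}.
Read '0': L→{G, K}; union {G, K}; ε-closure = {F, G, K}.
Read '2': F→{D}, G→{H}, K→∅; union {D, H}; ε-closure = {D, E, H}.
Read '0': D→{D, K}, E→∅, H→∅; union {D, K}; ε-closure = {D, E, F, K}.
Read '2': D→{B, D, L}, E→{L}, F→{D}, K→∅; union {B, D, L}; ε-closure = {B, D, E, L}.
Read '0': B→{L}, D→{D, K}, E→∅, L→{G, K}; union {D, G, K, L}; ε-closure = {D, E, F, G, K, L}.
That set has 6 states.

6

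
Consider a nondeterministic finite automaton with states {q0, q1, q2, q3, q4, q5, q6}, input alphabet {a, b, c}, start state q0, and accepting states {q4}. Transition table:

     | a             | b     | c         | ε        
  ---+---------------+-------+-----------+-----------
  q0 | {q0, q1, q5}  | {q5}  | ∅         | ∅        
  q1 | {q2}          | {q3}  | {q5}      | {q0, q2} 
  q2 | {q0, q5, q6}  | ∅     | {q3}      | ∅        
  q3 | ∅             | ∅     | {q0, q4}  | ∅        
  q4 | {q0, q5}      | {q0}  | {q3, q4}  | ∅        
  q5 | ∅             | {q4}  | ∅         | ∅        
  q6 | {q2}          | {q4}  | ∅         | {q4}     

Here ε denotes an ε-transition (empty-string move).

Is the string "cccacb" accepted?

No

Start in {q0}.
Read 'c': {q0} → ∅.
The set is empty and remains empty for the remaining 5 symbols.
The final set ∅ contains no accepting state.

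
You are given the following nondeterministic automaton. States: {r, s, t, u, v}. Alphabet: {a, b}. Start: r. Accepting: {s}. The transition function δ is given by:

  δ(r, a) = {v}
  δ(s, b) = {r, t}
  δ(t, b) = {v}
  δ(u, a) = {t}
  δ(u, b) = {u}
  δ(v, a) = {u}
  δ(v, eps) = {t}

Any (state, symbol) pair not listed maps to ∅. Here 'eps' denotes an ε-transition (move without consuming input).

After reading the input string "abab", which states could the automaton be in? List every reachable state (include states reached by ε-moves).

Start in {r}.
Read 'a': {r} → {t, v}.
Read 'b': {t, v} → {t, v}.
Read 'a': {t, v} → {u}.
Read 'b': {u} → {u}.

{u}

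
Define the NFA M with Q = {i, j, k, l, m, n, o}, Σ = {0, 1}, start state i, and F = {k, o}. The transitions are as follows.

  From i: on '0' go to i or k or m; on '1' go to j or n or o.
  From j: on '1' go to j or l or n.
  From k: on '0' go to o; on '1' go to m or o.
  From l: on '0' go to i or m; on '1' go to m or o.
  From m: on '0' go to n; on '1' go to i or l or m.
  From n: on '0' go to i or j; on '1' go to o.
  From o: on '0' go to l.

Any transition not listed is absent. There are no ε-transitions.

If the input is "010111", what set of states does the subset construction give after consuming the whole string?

{i, j, l, m, n, o}

Start in {i}.
Read '0': i→{i, k, m}; now {i, k, m}.
Read '1': i→{j, n, o}, k→{m, o}, m→{i, l, m}; now {i, j, l, m, n, o}.
Read '0': i→{i, k, m}, j→∅, l→{i, m}, m→{n}, n→{i, j}, o→{l}; now {i, j, k, l, m, n}.
Read '1': i→{j, n, o}, j→{j, l, n}, k→{m, o}, l→{m, o}, m→{i, l, m}, n→{o}; now {i, j, l, m, n, o}.
Read '1': i→{j, n, o}, j→{j, l, n}, l→{m, o}, m→{i, l, m}, n→{o}, o→∅; now {i, j, l, m, n, o}.
Read '1': i→{j, n, o}, j→{j, l, n}, l→{m, o}, m→{i, l, m}, n→{o}, o→∅; now {i, j, l, m, n, o}.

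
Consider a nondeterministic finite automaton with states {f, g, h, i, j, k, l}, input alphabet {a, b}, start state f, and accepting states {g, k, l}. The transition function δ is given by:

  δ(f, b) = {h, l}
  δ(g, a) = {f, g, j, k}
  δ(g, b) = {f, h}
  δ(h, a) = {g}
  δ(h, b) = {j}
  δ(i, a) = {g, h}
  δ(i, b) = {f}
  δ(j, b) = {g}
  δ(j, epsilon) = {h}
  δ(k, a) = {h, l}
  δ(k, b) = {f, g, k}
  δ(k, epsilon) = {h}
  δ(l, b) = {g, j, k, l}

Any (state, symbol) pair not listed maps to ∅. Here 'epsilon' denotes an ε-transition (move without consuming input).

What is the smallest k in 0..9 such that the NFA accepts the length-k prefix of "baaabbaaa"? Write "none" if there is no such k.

1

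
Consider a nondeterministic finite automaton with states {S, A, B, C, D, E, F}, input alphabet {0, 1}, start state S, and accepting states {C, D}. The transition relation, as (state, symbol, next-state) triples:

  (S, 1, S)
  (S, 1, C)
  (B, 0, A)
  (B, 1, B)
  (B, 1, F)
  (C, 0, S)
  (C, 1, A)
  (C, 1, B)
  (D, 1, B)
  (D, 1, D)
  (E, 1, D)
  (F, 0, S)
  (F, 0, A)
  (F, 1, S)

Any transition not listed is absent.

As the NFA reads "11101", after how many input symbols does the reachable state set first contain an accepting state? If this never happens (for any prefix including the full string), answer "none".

1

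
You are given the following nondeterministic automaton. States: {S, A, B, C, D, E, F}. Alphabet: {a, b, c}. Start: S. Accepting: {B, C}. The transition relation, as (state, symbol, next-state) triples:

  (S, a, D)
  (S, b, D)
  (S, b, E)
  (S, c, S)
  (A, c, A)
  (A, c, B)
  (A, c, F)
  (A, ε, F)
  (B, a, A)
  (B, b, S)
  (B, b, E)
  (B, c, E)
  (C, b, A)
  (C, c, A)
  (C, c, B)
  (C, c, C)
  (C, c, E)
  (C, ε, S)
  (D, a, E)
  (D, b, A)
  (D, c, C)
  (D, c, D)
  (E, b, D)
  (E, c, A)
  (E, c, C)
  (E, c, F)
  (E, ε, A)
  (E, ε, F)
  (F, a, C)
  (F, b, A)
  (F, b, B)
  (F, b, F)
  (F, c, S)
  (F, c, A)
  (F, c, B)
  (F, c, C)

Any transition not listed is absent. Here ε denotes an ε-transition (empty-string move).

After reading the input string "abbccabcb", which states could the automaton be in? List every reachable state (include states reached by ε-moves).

{S, A, B, D, E, F}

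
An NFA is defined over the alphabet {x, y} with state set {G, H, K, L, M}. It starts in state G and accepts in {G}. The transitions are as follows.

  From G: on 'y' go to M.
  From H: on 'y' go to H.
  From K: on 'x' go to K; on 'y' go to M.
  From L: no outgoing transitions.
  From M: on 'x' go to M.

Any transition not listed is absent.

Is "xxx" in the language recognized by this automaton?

Start in {G}.
Read 'x': G→∅; now ∅.
The set is empty and remains empty for the remaining 2 symbols.
The final set ∅ contains no accepting state.

No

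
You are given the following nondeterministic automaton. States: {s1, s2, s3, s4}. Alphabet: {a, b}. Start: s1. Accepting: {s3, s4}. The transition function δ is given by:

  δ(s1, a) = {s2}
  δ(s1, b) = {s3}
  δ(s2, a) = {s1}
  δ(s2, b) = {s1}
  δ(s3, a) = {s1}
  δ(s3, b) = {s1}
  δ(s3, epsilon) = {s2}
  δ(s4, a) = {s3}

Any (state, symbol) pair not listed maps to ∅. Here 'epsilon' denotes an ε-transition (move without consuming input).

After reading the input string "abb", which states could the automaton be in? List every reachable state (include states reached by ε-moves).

Start in {s1}.
Read 'a': s1→{s2}; now {s2}.
Read 'b': s2→{s1}; now {s1}.
Read 'b': s1→{s3}; union {s3}; ε-closure = {s2, s3}.

{s2, s3}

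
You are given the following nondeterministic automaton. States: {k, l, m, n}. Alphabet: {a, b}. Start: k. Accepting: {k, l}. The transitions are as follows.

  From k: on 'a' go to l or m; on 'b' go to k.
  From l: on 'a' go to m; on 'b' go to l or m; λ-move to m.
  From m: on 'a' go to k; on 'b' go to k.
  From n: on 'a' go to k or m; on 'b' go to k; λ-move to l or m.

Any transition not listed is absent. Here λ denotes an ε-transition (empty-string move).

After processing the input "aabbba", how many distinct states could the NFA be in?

Start in {k}.
Read 'a': {k} → {l, m}.
Read 'a': {l, m} → {k, m}.
Read 'b': {k, m} → {k}.
Read 'b': {k} → {k}.
Read 'b': {k} → {k}.
Read 'a': {k} → {l, m}.
That set has 2 states.

2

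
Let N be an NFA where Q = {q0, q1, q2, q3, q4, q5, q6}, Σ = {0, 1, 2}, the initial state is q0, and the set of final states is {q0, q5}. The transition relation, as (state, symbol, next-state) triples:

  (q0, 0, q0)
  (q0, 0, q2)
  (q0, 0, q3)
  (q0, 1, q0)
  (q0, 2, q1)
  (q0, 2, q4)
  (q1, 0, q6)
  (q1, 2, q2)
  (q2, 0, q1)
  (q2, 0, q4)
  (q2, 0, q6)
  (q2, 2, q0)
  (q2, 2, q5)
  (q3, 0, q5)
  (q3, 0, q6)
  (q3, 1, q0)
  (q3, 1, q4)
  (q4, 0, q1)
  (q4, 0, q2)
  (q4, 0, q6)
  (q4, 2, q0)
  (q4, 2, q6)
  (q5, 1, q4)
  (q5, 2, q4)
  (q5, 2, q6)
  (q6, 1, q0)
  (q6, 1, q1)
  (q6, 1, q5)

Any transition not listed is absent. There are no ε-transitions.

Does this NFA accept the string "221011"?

Yes

Start in {q0}.
Read '2': {q0} → {q1, q4}.
Read '2': {q1, q4} → {q0, q2, q6}.
Read '1': {q0, q2, q6} → {q0, q1, q5}.
Read '0': {q0, q1, q5} → {q0, q2, q3, q6}.
Read '1': {q0, q2, q3, q6} → {q0, q1, q4, q5}.
Read '1': {q0, q1, q4, q5} → {q0, q4}.
The final set {q0, q4} contains the accepting state q0.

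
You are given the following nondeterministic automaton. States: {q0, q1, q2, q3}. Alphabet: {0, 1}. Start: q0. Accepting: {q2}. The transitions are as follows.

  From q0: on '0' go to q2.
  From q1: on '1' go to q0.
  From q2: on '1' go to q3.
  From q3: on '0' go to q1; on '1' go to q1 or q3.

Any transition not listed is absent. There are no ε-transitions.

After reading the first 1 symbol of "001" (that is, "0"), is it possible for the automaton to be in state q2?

Yes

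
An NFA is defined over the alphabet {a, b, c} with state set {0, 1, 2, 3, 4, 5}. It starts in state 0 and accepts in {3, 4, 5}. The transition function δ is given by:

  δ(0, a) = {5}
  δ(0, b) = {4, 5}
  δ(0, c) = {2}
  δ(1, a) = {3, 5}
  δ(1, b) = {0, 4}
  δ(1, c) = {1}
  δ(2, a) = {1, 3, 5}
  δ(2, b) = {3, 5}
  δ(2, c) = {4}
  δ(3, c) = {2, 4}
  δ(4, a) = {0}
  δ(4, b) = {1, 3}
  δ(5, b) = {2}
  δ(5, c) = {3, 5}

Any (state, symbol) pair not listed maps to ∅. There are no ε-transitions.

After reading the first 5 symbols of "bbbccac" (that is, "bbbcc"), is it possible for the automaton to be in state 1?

No

Start in {0}.
Read 'b': 0→{4, 5}; now {4, 5}.
Read 'b': 4→{1, 3}, 5→{2}; now {1, 2, 3}.
Read 'b': 1→{0, 4}, 2→{3, 5}, 3→∅; now {0, 3, 4, 5}.
Read 'c': 0→{2}, 3→{2, 4}, 4→∅, 5→{3, 5}; now {2, 3, 4, 5}.
Read 'c': 2→{4}, 3→{2, 4}, 4→∅, 5→{3, 5}; now {2, 3, 4, 5}.
State 1 is not in {2, 3, 4, 5}.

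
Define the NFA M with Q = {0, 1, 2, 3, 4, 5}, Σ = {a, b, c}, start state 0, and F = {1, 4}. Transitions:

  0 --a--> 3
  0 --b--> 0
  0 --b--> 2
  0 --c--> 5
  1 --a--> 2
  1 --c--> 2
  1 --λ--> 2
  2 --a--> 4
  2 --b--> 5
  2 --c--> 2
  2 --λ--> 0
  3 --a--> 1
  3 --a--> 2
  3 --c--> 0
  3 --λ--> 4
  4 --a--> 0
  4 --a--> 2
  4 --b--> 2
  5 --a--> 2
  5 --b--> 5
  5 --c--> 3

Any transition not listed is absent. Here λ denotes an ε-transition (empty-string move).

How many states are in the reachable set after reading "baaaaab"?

3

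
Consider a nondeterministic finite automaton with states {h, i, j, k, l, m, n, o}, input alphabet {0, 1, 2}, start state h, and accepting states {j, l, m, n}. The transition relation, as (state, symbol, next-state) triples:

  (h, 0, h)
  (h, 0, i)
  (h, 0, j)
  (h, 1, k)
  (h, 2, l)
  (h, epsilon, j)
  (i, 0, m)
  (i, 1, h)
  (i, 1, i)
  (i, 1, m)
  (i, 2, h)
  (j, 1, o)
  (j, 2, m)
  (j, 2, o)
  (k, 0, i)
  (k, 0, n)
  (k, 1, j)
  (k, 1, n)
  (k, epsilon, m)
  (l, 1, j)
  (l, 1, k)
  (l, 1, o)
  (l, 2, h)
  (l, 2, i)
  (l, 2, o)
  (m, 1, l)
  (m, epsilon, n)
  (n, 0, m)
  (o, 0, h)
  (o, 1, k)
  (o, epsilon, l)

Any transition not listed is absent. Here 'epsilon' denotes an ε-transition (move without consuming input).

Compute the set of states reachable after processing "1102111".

Start: ε-closure({h}) = {h, j}.
Read '1': {h, j} → {k, l, m, n, o}.
Read '1': {k, l, m, n, o} → {j, k, l, m, n, o}.
Read '0': {j, k, l, m, n, o} → {h, i, j, m, n}.
Read '2': {h, i, j, m, n} → {h, j, l, m, n, o}.
Read '1': {h, j, l, m, n, o} → {j, k, l, m, n, o}.
Read '1': {j, k, l, m, n, o} → {j, k, l, m, n, o}.
Read '1': {j, k, l, m, n, o} → {j, k, l, m, n, o}.

{j, k, l, m, n, o}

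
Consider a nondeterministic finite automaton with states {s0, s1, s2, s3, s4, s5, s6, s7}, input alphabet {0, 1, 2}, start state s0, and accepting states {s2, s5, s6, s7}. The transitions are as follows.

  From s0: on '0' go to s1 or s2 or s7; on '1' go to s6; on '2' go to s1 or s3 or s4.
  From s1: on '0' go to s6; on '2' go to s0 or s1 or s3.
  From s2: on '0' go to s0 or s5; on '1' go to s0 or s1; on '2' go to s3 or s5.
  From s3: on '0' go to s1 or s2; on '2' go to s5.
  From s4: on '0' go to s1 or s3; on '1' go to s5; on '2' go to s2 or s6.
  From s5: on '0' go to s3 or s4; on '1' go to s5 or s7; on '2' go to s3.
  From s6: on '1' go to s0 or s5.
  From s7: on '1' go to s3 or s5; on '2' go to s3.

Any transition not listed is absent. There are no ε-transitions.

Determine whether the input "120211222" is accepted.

No

Start in {s0}.
Read '1': {s0} → {s6}.
Read '2': {s6} → ∅.
The set is empty and remains empty for the remaining 7 symbols.
The final set ∅ contains no accepting state.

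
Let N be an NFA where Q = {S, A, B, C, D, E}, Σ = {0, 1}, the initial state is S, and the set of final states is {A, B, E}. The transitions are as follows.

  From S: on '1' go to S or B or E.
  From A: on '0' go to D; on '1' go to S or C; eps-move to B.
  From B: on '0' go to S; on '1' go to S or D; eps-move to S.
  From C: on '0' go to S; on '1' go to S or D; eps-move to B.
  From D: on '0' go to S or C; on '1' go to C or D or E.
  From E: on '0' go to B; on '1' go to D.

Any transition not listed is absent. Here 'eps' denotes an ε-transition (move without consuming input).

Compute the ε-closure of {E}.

Begin with {E}.
No ε-moves leave this set, so the closure equals the set itself.

{E}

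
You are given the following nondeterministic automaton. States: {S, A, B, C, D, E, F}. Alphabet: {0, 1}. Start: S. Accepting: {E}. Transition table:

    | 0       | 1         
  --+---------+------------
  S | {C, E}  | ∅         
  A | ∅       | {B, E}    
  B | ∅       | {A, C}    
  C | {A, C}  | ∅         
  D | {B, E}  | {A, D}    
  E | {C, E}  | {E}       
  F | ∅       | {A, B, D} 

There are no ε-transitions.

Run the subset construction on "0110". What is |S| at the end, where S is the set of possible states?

2

Start in {S}.
Read '0': S→{C, E}; now {C, E}.
Read '1': C→∅, E→{E}; now {E}.
Read '1': E→{E}; now {E}.
Read '0': E→{C, E}; now {C, E}.
That set has 2 states.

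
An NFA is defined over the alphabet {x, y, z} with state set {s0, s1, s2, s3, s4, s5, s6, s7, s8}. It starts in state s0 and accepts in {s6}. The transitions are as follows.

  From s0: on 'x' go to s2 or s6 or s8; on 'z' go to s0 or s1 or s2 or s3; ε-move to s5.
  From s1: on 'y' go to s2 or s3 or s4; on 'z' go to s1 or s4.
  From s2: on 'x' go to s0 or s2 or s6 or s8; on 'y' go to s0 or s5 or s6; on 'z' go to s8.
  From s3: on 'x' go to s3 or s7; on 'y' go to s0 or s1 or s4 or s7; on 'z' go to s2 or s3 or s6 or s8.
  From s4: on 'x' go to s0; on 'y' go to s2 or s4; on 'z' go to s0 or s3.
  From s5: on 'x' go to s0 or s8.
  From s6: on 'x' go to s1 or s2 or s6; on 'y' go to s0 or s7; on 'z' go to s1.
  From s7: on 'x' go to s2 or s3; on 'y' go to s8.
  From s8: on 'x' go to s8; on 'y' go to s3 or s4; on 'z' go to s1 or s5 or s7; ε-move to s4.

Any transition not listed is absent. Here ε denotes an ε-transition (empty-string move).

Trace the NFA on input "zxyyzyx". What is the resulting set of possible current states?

{s0, s1, s2, s3, s4, s5, s6, s7, s8}

Start: ε-closure({s0}) = {s0, s5}.
Read 'z': s0→{s0, s1, s2, s3}, s5→∅; union {s0, s1, s2, s3}; ε-closure = {s0, s1, s2, s3, s5}.
Read 'x': s0→{s2, s6, s8}, s1→∅, s2→{s0, s2, s6, s8}, s3→{s3, s7}, s5→{s0, s8}; union {s0, s2, s3, s6, s7, s8}; ε-closure = {s0, s2, s3, s4, s5, s6, s7, s8}.
Read 'y': s0→∅, s2→{s0, s5, s6}, s3→{s0, s1, s4, s7}, s4→{s2, s4}, s5→∅, s6→{s0, s7}, s7→{s8}, s8→{s3, s4}; now {s0, s1, s2, s3, s4, s5, s6, s7, s8}.
Read 'y': s0→∅, s1→{s2, s3, s4}, s2→{s0, s5, s6}, s3→{s0, s1, s4, s7}, s4→{s2, s4}, s5→∅, s6→{s0, s7}, s7→{s8}, s8→{s3, s4}; now {s0, s1, s2, s3, s4, s5, s6, s7, s8}.
Read 'z': s0→{s0, s1, s2, s3}, s1→{s1, s4}, s2→{s8}, s3→{s2, s3, s6, s8}, s4→{s0, s3}, s5→∅, s6→{s1}, s7→∅, s8→{s1, s5, s7}; now {s0, s1, s2, s3, s4, s5, s6, s7, s8}.
Read 'y': s0→∅, s1→{s2, s3, s4}, s2→{s0, s5, s6}, s3→{s0, s1, s4, s7}, s4→{s2, s4}, s5→∅, s6→{s0, s7}, s7→{s8}, s8→{s3, s4}; now {s0, s1, s2, s3, s4, s5, s6, s7, s8}.
Read 'x': s0→{s2, s6, s8}, s1→∅, s2→{s0, s2, s6, s8}, s3→{s3, s7}, s4→{s0}, s5→{s0, s8}, s6→{s1, s2, s6}, s7→{s2, s3}, s8→{s8}; union {s0, s1, s2, s3, s6, s7, s8}; ε-closure = {s0, s1, s2, s3, s4, s5, s6, s7, s8}.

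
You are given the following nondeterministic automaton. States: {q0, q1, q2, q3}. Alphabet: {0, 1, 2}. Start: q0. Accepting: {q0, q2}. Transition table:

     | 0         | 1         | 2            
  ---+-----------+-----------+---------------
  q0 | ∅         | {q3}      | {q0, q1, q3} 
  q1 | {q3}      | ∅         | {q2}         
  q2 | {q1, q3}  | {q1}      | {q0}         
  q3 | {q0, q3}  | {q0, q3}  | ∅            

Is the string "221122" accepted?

Start in {q0}.
Read '2': q0→{q0, q1, q3}; now {q0, q1, q3}.
Read '2': q0→{q0, q1, q3}, q1→{q2}, q3→∅; now {q0, q1, q2, q3}.
Read '1': q0→{q3}, q1→∅, q2→{q1}, q3→{q0, q3}; now {q0, q1, q3}.
Read '1': q0→{q3}, q1→∅, q3→{q0, q3}; now {q0, q3}.
Read '2': q0→{q0, q1, q3}, q3→∅; now {q0, q1, q3}.
Read '2': q0→{q0, q1, q3}, q1→{q2}, q3→∅; now {q0, q1, q2, q3}.
The final set {q0, q1, q2, q3} contains the accepting states q0, q2.

Yes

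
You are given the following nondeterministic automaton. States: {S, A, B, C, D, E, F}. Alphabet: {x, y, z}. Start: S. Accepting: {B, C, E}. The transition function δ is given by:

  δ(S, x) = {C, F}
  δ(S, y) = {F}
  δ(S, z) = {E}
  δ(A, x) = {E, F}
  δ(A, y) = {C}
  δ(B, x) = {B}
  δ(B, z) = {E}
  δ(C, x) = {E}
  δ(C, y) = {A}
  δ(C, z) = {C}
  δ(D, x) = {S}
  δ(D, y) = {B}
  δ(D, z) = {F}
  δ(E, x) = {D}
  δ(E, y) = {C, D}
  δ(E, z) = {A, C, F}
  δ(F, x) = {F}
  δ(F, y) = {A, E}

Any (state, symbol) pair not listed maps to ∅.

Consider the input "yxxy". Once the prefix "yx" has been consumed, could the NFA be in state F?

Yes

Start in {S}.
Read 'y': S→{F}; now {F}.
Read 'x': F→{F}; now {F}.
State F is in {F}.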